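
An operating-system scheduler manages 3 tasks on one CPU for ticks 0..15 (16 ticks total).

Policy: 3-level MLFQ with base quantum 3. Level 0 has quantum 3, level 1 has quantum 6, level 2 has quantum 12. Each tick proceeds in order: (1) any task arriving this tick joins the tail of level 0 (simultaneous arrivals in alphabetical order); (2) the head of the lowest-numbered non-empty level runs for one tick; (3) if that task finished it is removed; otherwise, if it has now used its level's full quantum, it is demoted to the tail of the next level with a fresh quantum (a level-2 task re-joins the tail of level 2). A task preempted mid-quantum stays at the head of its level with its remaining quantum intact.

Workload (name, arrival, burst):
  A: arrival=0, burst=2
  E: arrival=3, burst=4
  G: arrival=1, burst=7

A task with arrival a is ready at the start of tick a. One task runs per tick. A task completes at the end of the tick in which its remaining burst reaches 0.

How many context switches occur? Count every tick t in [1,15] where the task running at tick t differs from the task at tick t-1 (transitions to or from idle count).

t=0: L0/L1/L2 = A/-/- → run A
t=1: L0/L1/L2 = AG/-/- → run A
t=2: L0/L1/L2 = G/-/- → run G
t=3: L0/L1/L2 = GE/-/- → run G
t=4: L0/L1/L2 = GE/-/- → run G
t=5: L0/L1/L2 = E/G/- → run E
t=6: L0/L1/L2 = E/G/- → run E
t=7: L0/L1/L2 = E/G/- → run E
t=8: L0/L1/L2 = -/GE/- → run G
t=9: L0/L1/L2 = -/GE/- → run G
t=10: L0/L1/L2 = -/GE/- → run G
t=11: L0/L1/L2 = -/GE/- → run G
t=12: L0/L1/L2 = -/E/- → run E
t=13: (idle)
t=14: (idle)
t=15: (idle)

context switches = 5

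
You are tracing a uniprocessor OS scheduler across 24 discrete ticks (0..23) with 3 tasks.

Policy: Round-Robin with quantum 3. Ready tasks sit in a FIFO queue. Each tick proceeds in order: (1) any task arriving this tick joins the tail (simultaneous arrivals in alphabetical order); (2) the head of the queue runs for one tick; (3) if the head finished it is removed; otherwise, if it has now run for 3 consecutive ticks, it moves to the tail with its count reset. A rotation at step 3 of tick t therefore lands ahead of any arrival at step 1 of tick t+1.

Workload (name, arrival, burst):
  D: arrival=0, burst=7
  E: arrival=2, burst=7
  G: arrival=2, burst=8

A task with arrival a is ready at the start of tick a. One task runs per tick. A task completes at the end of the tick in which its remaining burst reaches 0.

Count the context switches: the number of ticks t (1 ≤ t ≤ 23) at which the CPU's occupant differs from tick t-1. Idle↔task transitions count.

t=0: queue=[D] q_used=0 → run D
t=1: queue=[D] q_used=1 → run D
t=2: queue=[D,E,G] q_used=2 → run D
t=3: queue=[E,G,D] q_used=0 → run E
t=4: queue=[E,G,D] q_used=1 → run E
t=5: queue=[E,G,D] q_used=2 → run E
t=6: queue=[G,D,E] q_used=0 → run G
t=7: queue=[G,D,E] q_used=1 → run G
t=8: queue=[G,D,E] q_used=2 → run G
t=9: queue=[D,E,G] q_used=0 → run D
t=10: queue=[D,E,G] q_used=1 → run D
t=11: queue=[D,E,G] q_used=2 → run D
t=12: queue=[E,G,D] q_used=0 → run E
t=13: queue=[E,G,D] q_used=1 → run E
t=14: queue=[E,G,D] q_used=2 → run E
t=15: queue=[G,D,E] q_used=0 → run G
t=16: queue=[G,D,E] q_used=1 → run G
t=17: queue=[G,D,E] q_used=2 → run G
t=18: queue=[D,E,G] q_used=0 → run D
t=19: queue=[E,G] q_used=0 → run E
t=20: queue=[G] q_used=0 → run G
t=21: queue=[G] q_used=1 → run G
t=22: (idle)
t=23: (idle)

context switches = 9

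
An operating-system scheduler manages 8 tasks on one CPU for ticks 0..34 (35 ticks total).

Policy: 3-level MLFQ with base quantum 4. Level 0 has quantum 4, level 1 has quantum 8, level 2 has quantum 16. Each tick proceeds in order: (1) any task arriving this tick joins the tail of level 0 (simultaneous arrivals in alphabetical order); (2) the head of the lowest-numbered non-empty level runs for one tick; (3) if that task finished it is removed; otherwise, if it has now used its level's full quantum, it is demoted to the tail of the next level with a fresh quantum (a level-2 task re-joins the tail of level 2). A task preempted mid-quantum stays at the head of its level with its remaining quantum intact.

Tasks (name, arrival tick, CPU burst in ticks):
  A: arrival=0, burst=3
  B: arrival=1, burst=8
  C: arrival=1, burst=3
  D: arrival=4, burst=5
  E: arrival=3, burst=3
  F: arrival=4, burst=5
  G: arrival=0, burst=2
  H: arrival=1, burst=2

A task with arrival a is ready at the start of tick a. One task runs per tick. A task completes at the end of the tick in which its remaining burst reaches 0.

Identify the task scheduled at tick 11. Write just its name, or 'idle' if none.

t=0: L0/L1/L2 = AG/-/- → run A
t=1: L0/L1/L2 = AGBCH/-/- → run A
t=2: L0/L1/L2 = AGBCH/-/- → run A
t=3: L0/L1/L2 = GBCHE/-/- → run G
t=4: L0/L1/L2 = GBCHEDF/-/- → run G
t=5: L0/L1/L2 = BCHEDF/-/- → run B
t=6: L0/L1/L2 = BCHEDF/-/- → run B
t=7: L0/L1/L2 = BCHEDF/-/- → run B
t=8: L0/L1/L2 = BCHEDF/-/- → run B
t=9: L0/L1/L2 = CHEDF/B/- → run C
t=10: L0/L1/L2 = CHEDF/B/- → run C
t=11: L0/L1/L2 = CHEDF/B/- → run C
t=12: L0/L1/L2 = HEDF/B/- → run H
t=13: L0/L1/L2 = HEDF/B/- → run H
t=14: L0/L1/L2 = EDF/B/- → run E
t=15: L0/L1/L2 = EDF/B/- → run E
t=16: L0/L1/L2 = EDF/B/- → run E
t=17: L0/L1/L2 = DF/B/- → run D
t=18: L0/L1/L2 = DF/B/- → run D
t=19: L0/L1/L2 = DF/B/- → run D
t=20: L0/L1/L2 = DF/B/- → run D
t=21: L0/L1/L2 = F/BD/- → run F
t=22: L0/L1/L2 = F/BD/- → run F
t=23: L0/L1/L2 = F/BD/- → run F
t=24: L0/L1/L2 = F/BD/- → run F
t=25: L0/L1/L2 = -/BDF/- → run B
t=26: L0/L1/L2 = -/BDF/- → run B
t=27: L0/L1/L2 = -/BDF/- → run B
t=28: L0/L1/L2 = -/BDF/- → run B
t=29: L0/L1/L2 = -/DF/- → run D
t=30: L0/L1/L2 = -/F/- → run F
t=31: (idle)
t=32: (idle)
t=33: (idle)
t=34: (idle)

running at tick 11 = C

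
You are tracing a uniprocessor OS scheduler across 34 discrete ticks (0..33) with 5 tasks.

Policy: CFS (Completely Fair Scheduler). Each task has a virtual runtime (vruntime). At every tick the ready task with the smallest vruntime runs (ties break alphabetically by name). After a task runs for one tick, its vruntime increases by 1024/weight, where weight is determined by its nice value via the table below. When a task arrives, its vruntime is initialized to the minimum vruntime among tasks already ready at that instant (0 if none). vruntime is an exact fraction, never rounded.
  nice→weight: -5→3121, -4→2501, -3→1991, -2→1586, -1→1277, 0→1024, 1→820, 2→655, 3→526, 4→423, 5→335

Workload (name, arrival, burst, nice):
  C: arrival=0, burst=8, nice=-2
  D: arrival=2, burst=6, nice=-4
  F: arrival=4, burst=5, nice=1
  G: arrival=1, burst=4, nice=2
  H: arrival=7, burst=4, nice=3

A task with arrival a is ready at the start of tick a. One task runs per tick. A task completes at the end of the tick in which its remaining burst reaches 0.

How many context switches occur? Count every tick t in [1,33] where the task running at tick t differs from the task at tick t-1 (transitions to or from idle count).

context switches = 25

t=0: vr[C=0] → run C
t=1: vr[C=512/793 G=512/793] → run C
t=2: vr[C=1024/793 D=512/793 G=512/793] → run D
t=3: vr[C=1024/793 D=34304/32513 G=512/793] → run G
t=4: vr[C=1024/793 D=34304/32513 F=34304/32513 G=1147392/519415] → run D
t=5: vr[C=1024/793 D=47616/32513 F=34304/32513 G=1147392/519415] → run F
t=6: vr[C=1024/793 D=47616/32513 F=374528/162565 G=1147392/519415] → run C
t=7: vr[C=1536/793 D=47616/32513 F=374528/162565 G=1147392/519415 H=47616/32513] → run D
t=8: vr[C=1536/793 D=60928/32513 F=374528/162565 G=1147392/519415 H=47616/32513] → run H
t=9: vr[C=1536/793 D=60928/32513 F=374528/162565 G=1147392/519415 H=29169664/8550919] → run D
t=10: vr[C=1536/793 D=74240/32513 F=374528/162565 G=1147392/519415 H=29169664/8550919] → run C
t=11: vr[C=2048/793 D=74240/32513 F=374528/162565 G=1147392/519415 H=29169664/8550919] → run G
t=12: vr[C=2048/793 D=74240/32513 F=374528/162565 G=1959424/519415 H=29169664/8550919] → run D
t=13: vr[C=2048/793 D=87552/32513 F=374528/162565 G=1959424/519415 H=29169664/8550919] → run F
t=14: vr[C=2048/793 D=87552/32513 F=577536/162565 G=1959424/519415 H=29169664/8550919] → run C
t=15: vr[C=2560/793 D=87552/32513 F=577536/162565 G=1959424/519415 H=29169664/8550919] → run D
t=16: vr[C=2560/793 F=577536/162565 G=1959424/519415 H=29169664/8550919] → run C
t=17: vr[C=3072/793 F=577536/162565 G=1959424/519415 H=29169664/8550919] → run H
t=18: vr[C=3072/793 F=577536/162565 G=1959424/519415 H=45816320/8550919] → run F
t=19: vr[C=3072/793 F=780544/162565 G=1959424/519415 H=45816320/8550919] → run G
t=20: vr[C=3072/793 F=780544/162565 G=2771456/519415 H=45816320/8550919] → run C
t=21: vr[C=3584/793 F=780544/162565 G=2771456/519415 H=45816320/8550919] → run C
t=22: vr[F=780544/162565 G=2771456/519415 H=45816320/8550919] → run F
t=23: vr[F=983552/162565 G=2771456/519415 H=45816320/8550919] → run G
t=24: vr[F=983552/162565 H=45816320/8550919] → run H
t=25: vr[F=983552/162565 H=62462976/8550919] → run F
t=26: vr[H=62462976/8550919] → run H
t=27: (idle)
t=28: (idle)
t=29: (idle)
t=30: (idle)
t=31: (idle)
t=32: (idle)
t=33: (idle)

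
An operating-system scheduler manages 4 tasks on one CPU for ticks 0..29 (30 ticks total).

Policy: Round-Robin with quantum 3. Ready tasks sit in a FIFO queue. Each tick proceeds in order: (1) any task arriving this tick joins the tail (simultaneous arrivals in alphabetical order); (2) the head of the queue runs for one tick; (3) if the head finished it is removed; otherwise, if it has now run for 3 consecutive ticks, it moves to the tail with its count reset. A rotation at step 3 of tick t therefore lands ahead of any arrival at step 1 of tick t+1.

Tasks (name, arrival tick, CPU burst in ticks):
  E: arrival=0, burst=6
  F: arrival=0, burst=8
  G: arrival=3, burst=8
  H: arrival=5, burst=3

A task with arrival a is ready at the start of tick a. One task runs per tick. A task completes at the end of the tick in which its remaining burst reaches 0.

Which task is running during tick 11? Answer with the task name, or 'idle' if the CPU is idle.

running at tick 11 = G

t=0: queue=[E,F] q_used=0 → run E
t=1: queue=[E,F] q_used=1 → run E
t=2: queue=[E,F] q_used=2 → run E
t=3: queue=[F,E,G] q_used=0 → run F
t=4: queue=[F,E,G] q_used=1 → run F
t=5: queue=[F,E,G,H] q_used=2 → run F
t=6: queue=[E,G,H,F] q_used=0 → run E
t=7: queue=[E,G,H,F] q_used=1 → run E
t=8: queue=[E,G,H,F] q_used=2 → run E
t=9: queue=[G,H,F] q_used=0 → run G
t=10: queue=[G,H,F] q_used=1 → run G
t=11: queue=[G,H,F] q_used=2 → run G
t=12: queue=[H,F,G] q_used=0 → run H
t=13: queue=[H,F,G] q_used=1 → run H
t=14: queue=[H,F,G] q_used=2 → run H
t=15: queue=[F,G] q_used=0 → run F
t=16: queue=[F,G] q_used=1 → run F
t=17: queue=[F,G] q_used=2 → run F
t=18: queue=[G,F] q_used=0 → run G
t=19: queue=[G,F] q_used=1 → run G
t=20: queue=[G,F] q_used=2 → run G
t=21: queue=[F,G] q_used=0 → run F
t=22: queue=[F,G] q_used=1 → run F
t=23: queue=[G] q_used=0 → run G
t=24: queue=[G] q_used=1 → run G
t=25: (idle)
t=26: (idle)
t=27: (idle)
t=28: (idle)
t=29: (idle)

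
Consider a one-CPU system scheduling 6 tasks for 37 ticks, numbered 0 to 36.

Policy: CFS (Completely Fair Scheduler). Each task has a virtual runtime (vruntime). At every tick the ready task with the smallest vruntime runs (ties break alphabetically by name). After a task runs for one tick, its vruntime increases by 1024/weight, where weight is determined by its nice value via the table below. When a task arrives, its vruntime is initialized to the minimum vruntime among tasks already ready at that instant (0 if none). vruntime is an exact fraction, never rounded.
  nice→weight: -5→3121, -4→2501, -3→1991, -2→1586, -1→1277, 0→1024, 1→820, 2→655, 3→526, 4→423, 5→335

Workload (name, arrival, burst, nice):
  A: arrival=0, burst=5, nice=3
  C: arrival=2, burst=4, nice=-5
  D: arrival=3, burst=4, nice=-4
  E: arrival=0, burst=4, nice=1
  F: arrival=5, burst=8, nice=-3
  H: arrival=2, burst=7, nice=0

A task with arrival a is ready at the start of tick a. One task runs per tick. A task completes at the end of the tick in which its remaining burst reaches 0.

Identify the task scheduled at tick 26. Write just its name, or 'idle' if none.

t=0: vr[A=0 E=0] → run A
t=1: vr[A=512/263 E=0] → run E
t=2: vr[A=512/263 C=256/205 E=256/205 H=256/205] → run C
t=3: vr[A=512/263 C=1008896/639805 D=256/205 E=256/205 H=256/205] → run D
t=4: vr[A=512/263 C=1008896/639805 D=20736/12505 E=256/205 H=256/205] → run E
t=5: vr[A=512/263 C=1008896/639805 D=20736/12505 E=512/205 F=256/205 H=256/205] → run F
t=6: vr[A=512/263 C=1008896/639805 D=20736/12505 E=512/205 F=719616/408155 H=256/205] → run H
t=7: vr[A=512/263 C=1008896/639805 D=20736/12505 E=512/205 F=719616/408155 H=461/205] → run C
t=8: vr[A=512/263 C=1218816/639805 D=20736/12505 E=512/205 F=719616/408155 H=461/205] → run D
t=9: vr[A=512/263 C=1218816/639805 D=25856/12505 E=512/205 F=719616/408155 H=461/205] → run F
t=10: vr[A=512/263 C=1218816/639805 D=25856/12505 E=512/205 F=929536/408155 H=461/205] → run C
t=11: vr[A=512/263 C=1428736/639805 D=25856/12505 E=512/205 F=929536/408155 H=461/205] → run A
t=12: vr[A=1024/263 C=1428736/639805 D=25856/12505 E=512/205 F=929536/408155 H=461/205] → run D
t=13: vr[A=1024/263 C=1428736/639805 D=30976/12505 E=512/205 F=929536/408155 H=461/205] → run C
t=14: vr[A=1024/263 D=30976/12505 E=512/205 F=929536/408155 H=461/205] → run H
t=15: vr[A=1024/263 D=30976/12505 E=512/205 F=929536/408155 H=666/205] → run F
t=16: vr[A=1024/263 D=30976/12505 E=512/205 F=1139456/408155 H=666/205] → run D
t=17: vr[A=1024/263 E=512/205 F=1139456/408155 H=666/205] → run E
t=18: vr[A=1024/263 E=768/205 F=1139456/408155 H=666/205] → run F
t=19: vr[A=1024/263 E=768/205 F=1349376/408155 H=666/205] → run H
t=20: vr[A=1024/263 E=768/205 F=1349376/408155 H=871/205] → run F
t=21: vr[A=1024/263 E=768/205 F=1559296/408155 H=871/205] → run E
t=22: vr[A=1024/263 F=1559296/408155 H=871/205] → run F
t=23: vr[A=1024/263 F=1769216/408155 H=871/205] → run A
t=24: vr[A=1536/263 F=1769216/408155 H=871/205] → run H
t=25: vr[A=1536/263 F=1769216/408155 H=1076/205] → run F
t=26: vr[A=1536/263 F=1979136/408155 H=1076/205] → run F
t=27: vr[A=1536/263 H=1076/205] → run H
t=28: vr[A=1536/263 H=1281/205] → run A
t=29: vr[A=2048/263 H=1281/205] → run H
t=30: vr[A=2048/263 H=1486/205] → run H
t=31: vr[A=2048/263] → run A
t=32: (idle)
t=33: (idle)
t=34: (idle)
t=35: (idle)
t=36: (idle)

running at tick 26 = F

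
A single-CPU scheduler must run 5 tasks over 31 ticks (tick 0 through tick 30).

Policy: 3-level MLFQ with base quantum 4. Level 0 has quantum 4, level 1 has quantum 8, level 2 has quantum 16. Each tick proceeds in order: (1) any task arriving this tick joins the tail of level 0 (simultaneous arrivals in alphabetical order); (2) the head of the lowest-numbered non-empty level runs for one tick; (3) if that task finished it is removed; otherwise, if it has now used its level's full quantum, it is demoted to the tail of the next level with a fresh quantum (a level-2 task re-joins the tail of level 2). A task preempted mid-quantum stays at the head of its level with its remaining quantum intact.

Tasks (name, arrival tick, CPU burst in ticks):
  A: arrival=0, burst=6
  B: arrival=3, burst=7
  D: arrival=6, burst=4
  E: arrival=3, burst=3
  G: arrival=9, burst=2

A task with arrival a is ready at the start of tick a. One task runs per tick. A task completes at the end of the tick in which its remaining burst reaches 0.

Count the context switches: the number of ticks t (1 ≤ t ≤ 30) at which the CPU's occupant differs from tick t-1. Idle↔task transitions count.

t=0: L0/L1/L2 = A/-/- → run A
t=1: L0/L1/L2 = A/-/- → run A
t=2: L0/L1/L2 = A/-/- → run A
t=3: L0/L1/L2 = ABE/-/- → run A
t=4: L0/L1/L2 = BE/A/- → run B
t=5: L0/L1/L2 = BE/A/- → run B
t=6: L0/L1/L2 = BED/A/- → run B
t=7: L0/L1/L2 = BED/A/- → run B
t=8: L0/L1/L2 = ED/AB/- → run E
t=9: L0/L1/L2 = EDG/AB/- → run E
t=10: L0/L1/L2 = EDG/AB/- → run E
t=11: L0/L1/L2 = DG/AB/- → run D
t=12: L0/L1/L2 = DG/AB/- → run D
t=13: L0/L1/L2 = DG/AB/- → run D
t=14: L0/L1/L2 = DG/AB/- → run D
t=15: L0/L1/L2 = G/AB/- → run G
t=16: L0/L1/L2 = G/AB/- → run G
t=17: L0/L1/L2 = -/AB/- → run A
t=18: L0/L1/L2 = -/AB/- → run A
t=19: L0/L1/L2 = -/B/- → run B
t=20: L0/L1/L2 = -/B/- → run B
t=21: L0/L1/L2 = -/B/- → run B
t=22: (idle)
t=23: (idle)
t=24: (idle)
t=25: (idle)
t=26: (idle)
t=27: (idle)
t=28: (idle)
t=29: (idle)
t=30: (idle)

context switches = 7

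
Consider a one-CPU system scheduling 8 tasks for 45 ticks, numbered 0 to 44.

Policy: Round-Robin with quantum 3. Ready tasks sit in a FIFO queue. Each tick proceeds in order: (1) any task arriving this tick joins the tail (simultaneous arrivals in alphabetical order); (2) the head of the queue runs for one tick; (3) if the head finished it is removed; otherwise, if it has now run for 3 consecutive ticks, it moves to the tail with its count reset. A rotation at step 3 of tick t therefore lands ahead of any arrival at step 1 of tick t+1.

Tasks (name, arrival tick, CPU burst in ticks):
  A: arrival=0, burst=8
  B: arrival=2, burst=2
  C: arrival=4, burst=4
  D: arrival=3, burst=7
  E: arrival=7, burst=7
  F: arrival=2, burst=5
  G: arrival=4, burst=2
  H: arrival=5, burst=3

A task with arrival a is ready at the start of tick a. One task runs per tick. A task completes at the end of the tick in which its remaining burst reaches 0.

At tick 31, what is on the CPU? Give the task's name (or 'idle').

t=0: queue=[A] q_used=0 → run A
t=1: queue=[A] q_used=1 → run A
t=2: queue=[A,B,F] q_used=2 → run A
t=3: queue=[B,F,A,D] q_used=0 → run B
t=4: queue=[B,F,A,D,C,G] q_used=1 → run B
t=5: queue=[F,A,D,C,G,H] q_used=0 → run F
t=6: queue=[F,A,D,C,G,H] q_used=1 → run F
t=7: queue=[F,A,D,C,G,H,E] q_used=2 → run F
t=8: queue=[A,D,C,G,H,E,F] q_used=0 → run A
t=9: queue=[A,D,C,G,H,E,F] q_used=1 → run A
t=10: queue=[A,D,C,G,H,E,F] q_used=2 → run A
t=11: queue=[D,C,G,H,E,F,A] q_used=0 → run D
t=12: queue=[D,C,G,H,E,F,A] q_used=1 → run D
t=13: queue=[D,C,G,H,E,F,A] q_used=2 → run D
t=14: queue=[C,G,H,E,F,A,D] q_used=0 → run C
t=15: queue=[C,G,H,E,F,A,D] q_used=1 → run C
t=16: queue=[C,G,H,E,F,A,D] q_used=2 → run C
t=17: queue=[G,H,E,F,A,D,C] q_used=0 → run G
t=18: queue=[G,H,E,F,A,D,C] q_used=1 → run G
t=19: queue=[H,E,F,A,D,C] q_used=0 → run H
t=20: queue=[H,E,F,A,D,C] q_used=1 → run H
t=21: queue=[H,E,F,A,D,C] q_used=2 → run H
t=22: queue=[E,F,A,D,C] q_used=0 → run E
t=23: queue=[E,F,A,D,C] q_used=1 → run E
t=24: queue=[E,F,A,D,C] q_used=2 → run E
t=25: queue=[F,A,D,C,E] q_used=0 → run F
t=26: queue=[F,A,D,C,E] q_used=1 → run F
t=27: queue=[A,D,C,E] q_used=0 → run A
t=28: queue=[A,D,C,E] q_used=1 → run A
t=29: queue=[D,C,E] q_used=0 → run D
t=30: queue=[D,C,E] q_used=1 → run D
t=31: queue=[D,C,E] q_used=2 → run D
t=32: queue=[C,E,D] q_used=0 → run C
t=33: queue=[E,D] q_used=0 → run E
t=34: queue=[E,D] q_used=1 → run E
t=35: queue=[E,D] q_used=2 → run E
t=36: queue=[D,E] q_used=0 → run D
t=37: queue=[E] q_used=0 → run E
t=38: (idle)
t=39: (idle)
t=40: (idle)
t=41: (idle)
t=42: (idle)
t=43: (idle)
t=44: (idle)

running at tick 31 = D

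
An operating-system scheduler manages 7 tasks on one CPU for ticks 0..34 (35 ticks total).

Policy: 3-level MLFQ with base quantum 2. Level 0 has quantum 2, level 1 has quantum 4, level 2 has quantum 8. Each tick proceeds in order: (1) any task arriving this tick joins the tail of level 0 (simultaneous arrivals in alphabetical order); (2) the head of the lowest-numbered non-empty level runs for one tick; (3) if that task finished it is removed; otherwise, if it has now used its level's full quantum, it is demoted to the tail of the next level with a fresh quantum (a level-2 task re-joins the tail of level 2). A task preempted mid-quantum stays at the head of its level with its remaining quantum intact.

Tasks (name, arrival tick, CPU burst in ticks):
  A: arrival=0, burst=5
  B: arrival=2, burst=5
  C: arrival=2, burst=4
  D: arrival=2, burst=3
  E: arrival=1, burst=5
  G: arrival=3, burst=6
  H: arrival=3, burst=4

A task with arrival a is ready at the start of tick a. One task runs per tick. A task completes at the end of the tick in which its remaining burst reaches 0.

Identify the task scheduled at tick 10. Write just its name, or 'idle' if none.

running at tick 10 = G

t=0: L0/L1/L2 = A/-/- → run A
t=1: L0/L1/L2 = AE/-/- → run A
t=2: L0/L1/L2 = EBCD/A/- → run E
t=3: L0/L1/L2 = EBCDGH/A/- → run E
t=4: L0/L1/L2 = BCDGH/AE/- → run B
t=5: L0/L1/L2 = BCDGH/AE/- → run B
t=6: L0/L1/L2 = CDGH/AEB/- → run C
t=7: L0/L1/L2 = CDGH/AEB/- → run C
t=8: L0/L1/L2 = DGH/AEBC/- → run D
t=9: L0/L1/L2 = DGH/AEBC/- → run D
t=10: L0/L1/L2 = GH/AEBCD/- → run G
t=11: L0/L1/L2 = GH/AEBCD/- → run G
t=12: L0/L1/L2 = H/AEBCDG/- → run H
t=13: L0/L1/L2 = H/AEBCDG/- → run H
t=14: L0/L1/L2 = -/AEBCDGH/- → run A
t=15: L0/L1/L2 = -/AEBCDGH/- → run A
t=16: L0/L1/L2 = -/AEBCDGH/- → run A
t=17: L0/L1/L2 = -/EBCDGH/- → run E
t=18: L0/L1/L2 = -/EBCDGH/- → run E
t=19: L0/L1/L2 = -/EBCDGH/- → run E
t=20: L0/L1/L2 = -/BCDGH/- → run B
t=21: L0/L1/L2 = -/BCDGH/- → run B
t=22: L0/L1/L2 = -/BCDGH/- → run B
t=23: L0/L1/L2 = -/CDGH/- → run C
t=24: L0/L1/L2 = -/CDGH/- → run C
t=25: L0/L1/L2 = -/DGH/- → run D
t=26: L0/L1/L2 = -/GH/- → run G
t=27: L0/L1/L2 = -/GH/- → run G
t=28: L0/L1/L2 = -/GH/- → run G
t=29: L0/L1/L2 = -/GH/- → run G
t=30: L0/L1/L2 = -/H/- → run H
t=31: L0/L1/L2 = -/H/- → run H
t=32: (idle)
t=33: (idle)
t=34: (idle)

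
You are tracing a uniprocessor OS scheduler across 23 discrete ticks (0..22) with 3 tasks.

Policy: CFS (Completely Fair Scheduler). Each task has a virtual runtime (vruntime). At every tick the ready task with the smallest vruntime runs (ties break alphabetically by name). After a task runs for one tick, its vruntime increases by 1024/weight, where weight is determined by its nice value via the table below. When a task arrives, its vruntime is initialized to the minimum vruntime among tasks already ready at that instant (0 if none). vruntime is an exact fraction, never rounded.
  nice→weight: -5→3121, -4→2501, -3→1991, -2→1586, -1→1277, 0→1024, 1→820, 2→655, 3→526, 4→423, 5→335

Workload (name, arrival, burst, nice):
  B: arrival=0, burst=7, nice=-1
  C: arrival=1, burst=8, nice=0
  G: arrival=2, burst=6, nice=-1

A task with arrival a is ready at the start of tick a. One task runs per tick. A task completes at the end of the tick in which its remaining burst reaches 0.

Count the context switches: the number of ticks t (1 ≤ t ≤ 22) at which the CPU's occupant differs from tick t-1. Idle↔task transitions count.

context switches = 18

t=0: vr[B=0] → run B
t=1: vr[B=1024/1277 C=1024/1277] → run B
t=2: vr[B=2048/1277 C=1024/1277 G=1024/1277] → run C
t=3: vr[B=2048/1277 C=2301/1277 G=1024/1277] → run G
t=4: vr[B=2048/1277 C=2301/1277 G=2048/1277] → run B
t=5: vr[B=3072/1277 C=2301/1277 G=2048/1277] → run G
t=6: vr[B=3072/1277 C=2301/1277 G=3072/1277] → run C
t=7: vr[B=3072/1277 C=3578/1277 G=3072/1277] → run B
t=8: vr[B=4096/1277 C=3578/1277 G=3072/1277] → run G
t=9: vr[B=4096/1277 C=3578/1277 G=4096/1277] → run C
t=10: vr[B=4096/1277 C=4855/1277 G=4096/1277] → run B
t=11: vr[B=5120/1277 C=4855/1277 G=4096/1277] → run G
t=12: vr[B=5120/1277 C=4855/1277 G=5120/1277] → run C
t=13: vr[B=5120/1277 C=6132/1277 G=5120/1277] → run B
t=14: vr[B=6144/1277 C=6132/1277 G=5120/1277] → run G
t=15: vr[B=6144/1277 C=6132/1277 G=6144/1277] → run C
t=16: vr[B=6144/1277 C=7409/1277 G=6144/1277] → run B
t=17: vr[C=7409/1277 G=6144/1277] → run G
t=18: vr[C=7409/1277] → run C
t=19: vr[C=8686/1277] → run C
t=20: vr[C=9963/1277] → run C
t=21: (idle)
t=22: (idle)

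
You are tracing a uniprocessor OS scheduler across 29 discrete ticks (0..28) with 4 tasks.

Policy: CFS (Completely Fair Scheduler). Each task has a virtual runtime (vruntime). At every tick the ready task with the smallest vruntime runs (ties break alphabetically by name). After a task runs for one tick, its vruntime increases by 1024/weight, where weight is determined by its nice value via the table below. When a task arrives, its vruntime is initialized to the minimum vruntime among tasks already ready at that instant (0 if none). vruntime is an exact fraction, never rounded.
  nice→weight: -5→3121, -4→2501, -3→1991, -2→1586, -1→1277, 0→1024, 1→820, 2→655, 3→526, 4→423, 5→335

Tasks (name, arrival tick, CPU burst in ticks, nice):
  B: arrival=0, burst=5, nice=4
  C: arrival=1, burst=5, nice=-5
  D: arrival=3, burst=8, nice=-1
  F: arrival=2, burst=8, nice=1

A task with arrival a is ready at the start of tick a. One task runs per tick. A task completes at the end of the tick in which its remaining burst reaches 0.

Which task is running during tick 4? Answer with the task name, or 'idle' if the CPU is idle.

running at tick 4 = F

t=0: vr[B=0] → run B
t=1: vr[B=1024/423 C=1024/423] → run B
t=2: vr[B=2048/423 C=1024/423 F=1024/423] → run C
t=3: vr[B=2048/423 C=3629056/1320183 D=1024/423 F=1024/423] → run D
t=4: vr[B=2048/423 C=3629056/1320183 D=1740800/540171 F=1024/423] → run F
t=5: vr[B=2048/423 C=3629056/1320183 D=1740800/540171 F=318208/86715] → run C
t=6: vr[B=2048/423 C=4062208/1320183 D=1740800/540171 F=318208/86715] → run C
t=7: vr[B=2048/423 C=4495360/1320183 D=1740800/540171 F=318208/86715] → run D
t=8: vr[B=2048/423 C=4495360/1320183 D=2173952/540171 F=318208/86715] → run C
t=9: vr[B=2048/423 C=4928512/1320183 D=2173952/540171 F=318208/86715] → run F
t=10: vr[B=2048/423 C=4928512/1320183 D=2173952/540171 F=426496/86715] → run C
t=11: vr[B=2048/423 D=2173952/540171 F=426496/86715] → run D
t=12: vr[B=2048/423 D=2607104/540171 F=426496/86715] → run D
t=13: vr[B=2048/423 D=3040256/540171 F=426496/86715] → run B
t=14: vr[B=1024/141 D=3040256/540171 F=426496/86715] → run F
t=15: vr[B=1024/141 D=3040256/540171 F=534784/86715] → run D
t=16: vr[B=1024/141 D=3473408/540171 F=534784/86715] → run F
t=17: vr[B=1024/141 D=3473408/540171 F=643072/86715] → run D
t=18: vr[B=1024/141 D=3906560/540171 F=643072/86715] → run D
t=19: vr[B=1024/141 D=4339712/540171 F=643072/86715] → run B
t=20: vr[B=4096/423 D=4339712/540171 F=643072/86715] → run F
t=21: vr[B=4096/423 D=4339712/540171 F=150272/17343] → run D
t=22: vr[B=4096/423 F=150272/17343] → run F
t=23: vr[B=4096/423 F=859648/86715] → run B
t=24: vr[F=859648/86715] → run F
t=25: vr[F=967936/86715] → run F
t=26: (idle)
t=27: (idle)
t=28: (idle)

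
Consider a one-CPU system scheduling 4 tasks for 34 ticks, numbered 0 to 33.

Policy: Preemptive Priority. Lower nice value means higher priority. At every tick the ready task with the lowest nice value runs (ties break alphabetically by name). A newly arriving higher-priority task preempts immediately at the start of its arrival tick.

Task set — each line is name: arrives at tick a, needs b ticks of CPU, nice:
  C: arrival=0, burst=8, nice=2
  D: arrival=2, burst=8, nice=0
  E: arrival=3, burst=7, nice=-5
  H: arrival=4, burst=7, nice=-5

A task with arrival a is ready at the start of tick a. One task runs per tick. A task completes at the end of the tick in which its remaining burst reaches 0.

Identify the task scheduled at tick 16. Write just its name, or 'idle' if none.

running at tick 16 = H

t=0: ready={C} → run C
t=1: ready={C} → run C
t=2: ready={C,D} → run D
t=3: ready={C,D,E} → run E
t=4: ready={C,D,E,H} → run E
t=5: ready={C,D,E,H} → run E
t=6: ready={C,D,E,H} → run E
t=7: ready={C,D,E,H} → run E
t=8: ready={C,D,E,H} → run E
t=9: ready={C,D,E,H} → run E
t=10: ready={C,D,H} → run H
t=11: ready={C,D,H} → run H
t=12: ready={C,D,H} → run H
t=13: ready={C,D,H} → run H
t=14: ready={C,D,H} → run H
t=15: ready={C,D,H} → run H
t=16: ready={C,D,H} → run H
t=17: ready={C,D} → run D
t=18: ready={C,D} → run D
t=19: ready={C,D} → run D
t=20: ready={C,D} → run D
t=21: ready={C,D} → run D
t=22: ready={C,D} → run D
t=23: ready={C,D} → run D
t=24: ready={C} → run C
t=25: ready={C} → run C
t=26: ready={C} → run C
t=27: ready={C} → run C
t=28: ready={C} → run C
t=29: ready={C} → run C
t=30: (idle)
t=31: (idle)
t=32: (idle)
t=33: (idle)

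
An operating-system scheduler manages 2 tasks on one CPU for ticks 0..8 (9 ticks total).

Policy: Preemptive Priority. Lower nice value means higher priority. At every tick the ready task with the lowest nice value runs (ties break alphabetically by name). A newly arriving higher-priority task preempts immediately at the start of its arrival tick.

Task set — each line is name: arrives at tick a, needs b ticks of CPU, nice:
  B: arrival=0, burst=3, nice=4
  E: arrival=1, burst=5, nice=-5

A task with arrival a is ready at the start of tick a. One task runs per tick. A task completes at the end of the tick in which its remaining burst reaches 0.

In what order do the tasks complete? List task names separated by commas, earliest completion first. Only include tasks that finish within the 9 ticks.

completion order = E, B

t=0: ready={B} → run B
t=1: ready={B,E} → run E
t=2: ready={B,E} → run E
t=3: ready={B,E} → run E
t=4: ready={B,E} → run E
t=5: ready={B,E} → run E
t=6: ready={B} → run B
t=7: ready={B} → run B
t=8: (idle)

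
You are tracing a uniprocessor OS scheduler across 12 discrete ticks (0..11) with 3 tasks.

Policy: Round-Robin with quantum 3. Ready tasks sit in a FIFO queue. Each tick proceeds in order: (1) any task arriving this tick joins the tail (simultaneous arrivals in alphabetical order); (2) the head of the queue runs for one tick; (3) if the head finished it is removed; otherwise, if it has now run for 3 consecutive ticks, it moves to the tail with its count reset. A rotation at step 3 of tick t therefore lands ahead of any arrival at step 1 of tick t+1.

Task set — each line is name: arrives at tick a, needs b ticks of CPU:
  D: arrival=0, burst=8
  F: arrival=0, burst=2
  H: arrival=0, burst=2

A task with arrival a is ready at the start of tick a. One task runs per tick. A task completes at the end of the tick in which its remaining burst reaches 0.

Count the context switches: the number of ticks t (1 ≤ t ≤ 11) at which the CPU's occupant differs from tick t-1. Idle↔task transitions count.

context switches = 3

t=0: queue=[D,F,H] q_used=0 → run D
t=1: queue=[D,F,H] q_used=1 → run D
t=2: queue=[D,F,H] q_used=2 → run D
t=3: queue=[F,H,D] q_used=0 → run F
t=4: queue=[F,H,D] q_used=1 → run F
t=5: queue=[H,D] q_used=0 → run H
t=6: queue=[H,D] q_used=1 → run H
t=7: queue=[D] q_used=0 → run D
t=8: queue=[D] q_used=1 → run D
t=9: queue=[D] q_used=2 → run D
t=10: queue=[D] q_used=0 → run D
t=11: queue=[D] q_used=1 → run D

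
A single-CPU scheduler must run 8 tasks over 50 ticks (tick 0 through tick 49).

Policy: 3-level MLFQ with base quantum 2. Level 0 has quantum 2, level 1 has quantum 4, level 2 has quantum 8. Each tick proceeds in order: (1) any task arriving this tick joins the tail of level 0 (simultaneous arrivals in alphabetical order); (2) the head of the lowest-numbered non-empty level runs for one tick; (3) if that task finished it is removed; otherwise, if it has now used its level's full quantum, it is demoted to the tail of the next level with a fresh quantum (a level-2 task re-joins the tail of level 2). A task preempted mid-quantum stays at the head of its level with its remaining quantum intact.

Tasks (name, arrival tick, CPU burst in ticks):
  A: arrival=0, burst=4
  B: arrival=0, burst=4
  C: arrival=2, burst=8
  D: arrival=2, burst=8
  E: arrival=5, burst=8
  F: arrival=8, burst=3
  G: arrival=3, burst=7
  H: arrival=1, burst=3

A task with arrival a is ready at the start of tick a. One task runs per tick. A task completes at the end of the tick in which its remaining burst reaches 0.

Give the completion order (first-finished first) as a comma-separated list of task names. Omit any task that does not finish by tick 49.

t=0: L0/L1/L2 = AB/-/- → run A
t=1: L0/L1/L2 = ABH/-/- → run A
t=2: L0/L1/L2 = BHCD/A/- → run B
t=3: L0/L1/L2 = BHCDG/A/- → run B
t=4: L0/L1/L2 = HCDG/AB/- → run H
t=5: L0/L1/L2 = HCDGE/AB/- → run H
t=6: L0/L1/L2 = CDGE/ABH/- → run C
t=7: L0/L1/L2 = CDGE/ABH/- → run C
t=8: L0/L1/L2 = DGEF/ABHC/- → run D
t=9: L0/L1/L2 = DGEF/ABHC/- → run D
t=10: L0/L1/L2 = GEF/ABHCD/- → run G
t=11: L0/L1/L2 = GEF/ABHCD/- → run G
t=12: L0/L1/L2 = EF/ABHCDG/- → run E
t=13: L0/L1/L2 = EF/ABHCDG/- → run E
t=14: L0/L1/L2 = F/ABHCDGE/- → run F
t=15: L0/L1/L2 = F/ABHCDGE/- → run F
t=16: L0/L1/L2 = -/ABHCDGEF/- → run A
t=17: L0/L1/L2 = -/ABHCDGEF/- → run A
t=18: L0/L1/L2 = -/BHCDGEF/- → run B
t=19: L0/L1/L2 = -/BHCDGEF/- → run B
t=20: L0/L1/L2 = -/HCDGEF/- → run H
t=21: L0/L1/L2 = -/CDGEF/- → run C
t=22: L0/L1/L2 = -/CDGEF/- → run C
t=23: L0/L1/L2 = -/CDGEF/- → run C
t=24: L0/L1/L2 = -/CDGEF/- → run C
t=25: L0/L1/L2 = -/DGEF/C → run D
t=26: L0/L1/L2 = -/DGEF/C → run D
t=27: L0/L1/L2 = -/DGEF/C → run D
t=28: L0/L1/L2 = -/DGEF/C → run D
t=29: L0/L1/L2 = -/GEF/CD → run G
t=30: L0/L1/L2 = -/GEF/CD → run G
t=31: L0/L1/L2 = -/GEF/CD → run G
t=32: L0/L1/L2 = -/GEF/CD → run G
t=33: L0/L1/L2 = -/EF/CDG → run E
t=34: L0/L1/L2 = -/EF/CDG → run E
t=35: L0/L1/L2 = -/EF/CDG → run E
t=36: L0/L1/L2 = -/EF/CDG → run E
t=37: L0/L1/L2 = -/F/CDGE → run F
t=38: L0/L1/L2 = -/-/CDGE → run C
t=39: L0/L1/L2 = -/-/CDGE → run C
t=40: L0/L1/L2 = -/-/DGE → run D
t=41: L0/L1/L2 = -/-/DGE → run D
t=42: L0/L1/L2 = -/-/GE → run G
t=43: L0/L1/L2 = -/-/E → run E
t=44: L0/L1/L2 = -/-/E → run E
t=45: (idle)
t=46: (idle)
t=47: (idle)
t=48: (idle)
t=49: (idle)

completion order = A, B, H, F, C, D, G, E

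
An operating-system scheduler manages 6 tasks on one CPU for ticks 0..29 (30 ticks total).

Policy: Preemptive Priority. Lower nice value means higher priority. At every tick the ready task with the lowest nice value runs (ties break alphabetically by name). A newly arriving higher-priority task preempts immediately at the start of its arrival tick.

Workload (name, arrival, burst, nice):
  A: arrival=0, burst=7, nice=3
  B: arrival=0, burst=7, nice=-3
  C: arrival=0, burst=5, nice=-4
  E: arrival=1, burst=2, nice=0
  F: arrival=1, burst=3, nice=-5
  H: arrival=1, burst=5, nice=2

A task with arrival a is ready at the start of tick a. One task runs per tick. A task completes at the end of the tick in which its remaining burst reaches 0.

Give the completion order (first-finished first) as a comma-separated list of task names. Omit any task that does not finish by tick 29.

t=0: ready={A,B,C} → run C
t=1: ready={A,B,C,E,F,H} → run F
t=2: ready={A,B,C,E,F,H} → run F
t=3: ready={A,B,C,E,F,H} → run F
t=4: ready={A,B,C,E,H} → run C
t=5: ready={A,B,C,E,H} → run C
t=6: ready={A,B,C,E,H} → run C
t=7: ready={A,B,C,E,H} → run C
t=8: ready={A,B,E,H} → run B
t=9: ready={A,B,E,H} → run B
t=10: ready={A,B,E,H} → run B
t=11: ready={A,B,E,H} → run B
t=12: ready={A,B,E,H} → run B
t=13: ready={A,B,E,H} → run B
t=14: ready={A,B,E,H} → run B
t=15: ready={A,E,H} → run E
t=16: ready={A,E,H} → run E
t=17: ready={A,H} → run H
t=18: ready={A,H} → run H
t=19: ready={A,H} → run H
t=20: ready={A,H} → run H
t=21: ready={A,H} → run H
t=22: ready={A} → run A
t=23: ready={A} → run A
t=24: ready={A} → run A
t=25: ready={A} → run A
t=26: ready={A} → run A
t=27: ready={A} → run A
t=28: ready={A} → run A
t=29: (idle)

completion order = F, C, B, E, H, A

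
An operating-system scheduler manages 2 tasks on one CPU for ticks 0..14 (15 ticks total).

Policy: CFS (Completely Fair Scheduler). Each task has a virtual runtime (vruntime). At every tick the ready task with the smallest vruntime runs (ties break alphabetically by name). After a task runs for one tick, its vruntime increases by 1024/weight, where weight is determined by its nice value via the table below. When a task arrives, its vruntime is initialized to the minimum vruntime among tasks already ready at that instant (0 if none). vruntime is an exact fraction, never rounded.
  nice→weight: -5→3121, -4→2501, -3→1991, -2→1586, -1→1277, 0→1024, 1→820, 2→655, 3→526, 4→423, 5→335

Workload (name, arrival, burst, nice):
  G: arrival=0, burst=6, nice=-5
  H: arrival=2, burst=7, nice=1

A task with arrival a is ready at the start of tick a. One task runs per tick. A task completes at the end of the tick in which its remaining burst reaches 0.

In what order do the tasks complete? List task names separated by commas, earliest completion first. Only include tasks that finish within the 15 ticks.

completion order = G, H

t=0: vr[G=0] → run G
t=1: vr[G=1024/3121] → run G
t=2: vr[G=2048/3121 H=2048/3121] → run G
t=3: vr[G=3072/3121 H=2048/3121] → run H
t=4: vr[G=3072/3121 H=1218816/639805] → run G
t=5: vr[G=4096/3121 H=1218816/639805] → run G
t=6: vr[G=5120/3121 H=1218816/639805] → run G
t=7: vr[H=1218816/639805] → run H
t=8: vr[H=2017792/639805] → run H
t=9: vr[H=2816768/639805] → run H
t=10: vr[H=3615744/639805] → run H
t=11: vr[H=882944/127961] → run H
t=12: vr[H=5213696/639805] → run H
t=13: (idle)
t=14: (idle)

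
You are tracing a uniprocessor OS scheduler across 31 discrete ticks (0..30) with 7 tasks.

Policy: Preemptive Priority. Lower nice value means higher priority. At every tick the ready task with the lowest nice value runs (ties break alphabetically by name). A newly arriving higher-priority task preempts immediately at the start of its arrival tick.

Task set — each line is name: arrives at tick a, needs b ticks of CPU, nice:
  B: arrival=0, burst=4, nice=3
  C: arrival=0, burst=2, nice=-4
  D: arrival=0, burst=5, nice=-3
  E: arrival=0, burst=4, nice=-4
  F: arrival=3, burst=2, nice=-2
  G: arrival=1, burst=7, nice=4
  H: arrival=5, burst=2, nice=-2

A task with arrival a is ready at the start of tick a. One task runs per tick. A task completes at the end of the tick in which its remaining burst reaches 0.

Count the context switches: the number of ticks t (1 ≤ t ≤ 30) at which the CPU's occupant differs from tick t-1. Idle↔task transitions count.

context switches = 7

t=0: ready={B,C,D,E} → run C
t=1: ready={B,C,D,E,G} → run C
t=2: ready={B,D,E,G} → run E
t=3: ready={B,D,E,F,G} → run E
t=4: ready={B,D,E,F,G} → run E
t=5: ready={B,D,E,F,G,H} → run E
t=6: ready={B,D,F,G,H} → run D
t=7: ready={B,D,F,G,H} → run D
t=8: ready={B,D,F,G,H} → run D
t=9: ready={B,D,F,G,H} → run D
t=10: ready={B,D,F,G,H} → run D
t=11: ready={B,F,G,H} → run F
t=12: ready={B,F,G,H} → run F
t=13: ready={B,G,H} → run H
t=14: ready={B,G,H} → run H
t=15: ready={B,G} → run B
t=16: ready={B,G} → run B
t=17: ready={B,G} → run B
t=18: ready={B,G} → run B
t=19: ready={G} → run G
t=20: ready={G} → run G
t=21: ready={G} → run G
t=22: ready={G} → run G
t=23: ready={G} → run G
t=24: ready={G} → run G
t=25: ready={G} → run G
t=26: (idle)
t=27: (idle)
t=28: (idle)
t=29: (idle)
t=30: (idle)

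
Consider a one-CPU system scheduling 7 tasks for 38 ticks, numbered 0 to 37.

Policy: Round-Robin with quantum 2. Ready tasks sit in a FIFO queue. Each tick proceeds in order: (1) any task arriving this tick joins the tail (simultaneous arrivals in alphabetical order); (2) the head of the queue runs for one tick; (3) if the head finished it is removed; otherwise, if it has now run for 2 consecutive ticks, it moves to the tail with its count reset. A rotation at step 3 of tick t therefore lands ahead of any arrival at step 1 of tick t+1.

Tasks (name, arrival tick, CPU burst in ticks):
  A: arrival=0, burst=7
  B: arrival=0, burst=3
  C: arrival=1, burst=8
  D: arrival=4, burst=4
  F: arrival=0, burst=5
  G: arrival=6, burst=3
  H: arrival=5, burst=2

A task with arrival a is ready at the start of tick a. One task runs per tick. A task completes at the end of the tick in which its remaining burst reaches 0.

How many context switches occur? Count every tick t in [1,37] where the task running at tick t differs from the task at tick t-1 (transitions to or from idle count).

context switches = 18

t=0: queue=[A,B,F] q_used=0 → run A
t=1: queue=[A,B,F,C] q_used=1 → run A
t=2: queue=[B,F,C,A] q_used=0 → run B
t=3: queue=[B,F,C,A] q_used=1 → run B
t=4: queue=[F,C,A,B,D] q_used=0 → run F
t=5: queue=[F,C,A,B,D,H] q_used=1 → run F
t=6: queue=[C,A,B,D,H,F,G] q_used=0 → run C
t=7: queue=[C,A,B,D,H,F,G] q_used=1 → run C
t=8: queue=[A,B,D,H,F,G,C] q_used=0 → run A
t=9: queue=[A,B,D,H,F,G,C] q_used=1 → run A
t=10: queue=[B,D,H,F,G,C,A] q_used=0 → run B
t=11: queue=[D,H,F,G,C,A] q_used=0 → run D
t=12: queue=[D,H,F,G,C,A] q_used=1 → run D
t=13: queue=[H,F,G,C,A,D] q_used=0 → run H
t=14: queue=[H,F,G,C,A,D] q_used=1 → run H
t=15: queue=[F,G,C,A,D] q_used=0 → run F
t=16: queue=[F,G,C,A,D] q_used=1 → run F
t=17: queue=[G,C,A,D,F] q_used=0 → run G
t=18: queue=[G,C,A,D,F] q_used=1 → run G
t=19: queue=[C,A,D,F,G] q_used=0 → run C
t=20: queue=[C,A,D,F,G] q_used=1 → run C
t=21: queue=[A,D,F,G,C] q_used=0 → run A
t=22: queue=[A,D,F,G,C] q_used=1 → run A
t=23: queue=[D,F,G,C,A] q_used=0 → run D
t=24: queue=[D,F,G,C,A] q_used=1 → run D
t=25: queue=[F,G,C,A] q_used=0 → run F
t=26: queue=[G,C,A] q_used=0 → run G
t=27: queue=[C,A] q_used=0 → run C
t=28: queue=[C,A] q_used=1 → run C
t=29: queue=[A,C] q_used=0 → run A
t=30: queue=[C] q_used=0 → run C
t=31: queue=[C] q_used=1 → run C
t=32: (idle)
t=33: (idle)
t=34: (idle)
t=35: (idle)
t=36: (idle)
t=37: (idle)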